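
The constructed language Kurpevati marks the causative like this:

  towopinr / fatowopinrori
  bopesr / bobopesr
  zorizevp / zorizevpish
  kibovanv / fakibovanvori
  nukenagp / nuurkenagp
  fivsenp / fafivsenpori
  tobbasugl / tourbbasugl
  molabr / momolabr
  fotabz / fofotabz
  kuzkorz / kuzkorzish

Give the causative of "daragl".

daurragl

"daragl" has second-to-last letter 'g'. The stems whose second-to-last letter is 'g' (nukenagp → nuurkenagp, tobbasugl → tourbbasugl) insert -ur- after the first vowel.
So daragl → daurragl.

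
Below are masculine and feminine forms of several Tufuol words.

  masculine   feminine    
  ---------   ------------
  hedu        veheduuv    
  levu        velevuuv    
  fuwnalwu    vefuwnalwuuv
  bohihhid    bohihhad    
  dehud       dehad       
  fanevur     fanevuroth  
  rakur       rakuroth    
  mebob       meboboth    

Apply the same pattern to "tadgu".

vetadguuv

"tadgu" ends in -u. The stems ending in -u (hedu → veheduuv, levu → velevuuv, fuwnalwu → vefuwnalwuuv) add ve- … -uv around the stem.
The other patterns: stems ending in -d change the last vowel to 'a'; stems ending in -b or -r add -oth.
So tadgu → vetadguuv.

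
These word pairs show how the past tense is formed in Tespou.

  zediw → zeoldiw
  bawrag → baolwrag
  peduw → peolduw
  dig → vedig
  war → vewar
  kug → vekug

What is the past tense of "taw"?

bawrag and dig both end in -g yet inflect differently (baolwrag, vedig), so the final letter is not what conditions the rule; the number of vowels is.
"taw" has 1 vowel. The stems with 1 vowel (dig → vedig, war → vewar, kug → vekug) add the prefix ve-.
So taw → vetaw.

vetaw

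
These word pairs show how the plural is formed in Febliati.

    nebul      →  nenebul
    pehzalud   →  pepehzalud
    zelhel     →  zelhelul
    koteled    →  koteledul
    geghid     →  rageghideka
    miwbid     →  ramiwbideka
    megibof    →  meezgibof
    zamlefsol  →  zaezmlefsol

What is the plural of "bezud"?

"bezud" has last vowel 'u'. The stems whose last vowel is 'u' (nebul → nenebul, pehzalud → pepehzalud) repeat the first consonant+vowel as a prefix.
So bezud → bebezud.

bebezud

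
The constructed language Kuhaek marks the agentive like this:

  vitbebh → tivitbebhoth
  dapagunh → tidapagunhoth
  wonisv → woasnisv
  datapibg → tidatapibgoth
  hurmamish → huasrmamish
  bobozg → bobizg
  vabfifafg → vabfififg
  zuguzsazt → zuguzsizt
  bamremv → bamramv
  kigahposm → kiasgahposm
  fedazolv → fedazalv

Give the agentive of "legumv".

legamv

hurmamish and vitbebh both end in -h yet inflect differently (huasrmamish, tivitbebhoth), so the final letter is not what conditions the rule; the second-to-last letter is.
"legumv" has second-to-last letter 'm'. The one such stem in the data (bamremv → bamramv) changes the last vowel to 'a' (as does fedazolv), so the same rule applies.
The other patterns: stems whose second-to-last letter is 'f' or 'z' change the last vowel to 'i'; stems whose second-to-last letter is 's' insert -as- after the first vowel; stems whose second-to-last letter is 'b' or 'n' add ti- … -oth around the stem.
So legumv → legamv.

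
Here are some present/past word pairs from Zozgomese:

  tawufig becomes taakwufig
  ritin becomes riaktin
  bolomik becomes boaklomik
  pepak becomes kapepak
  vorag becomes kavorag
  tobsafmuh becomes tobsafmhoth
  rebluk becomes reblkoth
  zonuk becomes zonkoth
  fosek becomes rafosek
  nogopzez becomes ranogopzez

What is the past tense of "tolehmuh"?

bolomik and pepak both end in -k yet inflect differently (boaklomik, kapepak), so the final letter is not what conditions the rule; the last vowel is.
"tolehmuh" has last vowel 'u'. The stems whose last vowel is 'u' (tobsafmuh → tobsafmhoth, rebluk → reblkoth, zonuk → zonkoth) delete the last vowel and add -oth.
The other patterns: stems whose last vowel is 'i' insert -ak- after the first vowel; stems whose last vowel is 'a' add the prefix ka-; stems whose last vowel is 'e' add the prefix ra-.
So tolehmuh → tolehmhoth.

tolehmhoth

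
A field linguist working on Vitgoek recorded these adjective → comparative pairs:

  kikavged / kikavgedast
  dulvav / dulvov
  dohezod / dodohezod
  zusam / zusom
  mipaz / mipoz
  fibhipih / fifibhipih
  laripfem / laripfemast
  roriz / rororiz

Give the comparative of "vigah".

laripfem and zusam both end in -m yet inflect differently (laripfemast, zusom), so the final letter is not what conditions the rule; the last vowel is.
"vigah" has last vowel 'a'. The stems whose last vowel is 'a' (zusam → zusom, mipaz → mipoz, dulvav → dulvov) change the last vowel to 'o'.
So vigah → vigoh.

vigoh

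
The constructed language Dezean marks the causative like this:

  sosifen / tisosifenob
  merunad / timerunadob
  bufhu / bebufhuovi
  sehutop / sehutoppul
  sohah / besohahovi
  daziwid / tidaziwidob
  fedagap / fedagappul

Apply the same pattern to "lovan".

"lovan" ends in -n. The one such stem in the data (sosifen → tisosifenob) adds ti- … -ob around the stem, so the same rule applies.
The other patterns: stems ending in -p double the final consonant and add -ul; stems ending in -h or -u add be- … -ovi around the stem.
So lovan → tilovanob.

tilovanob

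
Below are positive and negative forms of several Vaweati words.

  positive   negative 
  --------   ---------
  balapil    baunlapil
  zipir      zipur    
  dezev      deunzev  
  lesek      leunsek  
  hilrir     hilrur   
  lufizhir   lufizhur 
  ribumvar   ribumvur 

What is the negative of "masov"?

zipir and balapil both have last vowel 'i' yet inflect differently (zipur, baunlapil), so the last vowel is not what conditions the rule; the final letter is.
"masov" ends in -v. The one such stem in the data (dezev → deunzev) inserts -un- after the first vowel (as do lesek, balapil), so the same rule applies.
The other pattern: stems ending in -r change the last vowel to 'u'.
So masov → maunsov.

maunsov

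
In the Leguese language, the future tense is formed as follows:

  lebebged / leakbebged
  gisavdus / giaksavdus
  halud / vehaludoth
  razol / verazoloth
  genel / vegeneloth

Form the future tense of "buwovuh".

buakwovuh

lebebged and halud both end in -d yet inflect differently (leakbebged, vehaludoth), so the final letter is not what conditions the rule; the number of vowels is.
"buwovuh" has 3 vowels. The stems with 3 vowels (gisavdus → giaksavdus, lebebged → leakbebged) insert -ak- after the first vowel.
The other pattern: stems with 2 vowels add ve- … -oth around the stem.
So buwovuh → buakwovuh.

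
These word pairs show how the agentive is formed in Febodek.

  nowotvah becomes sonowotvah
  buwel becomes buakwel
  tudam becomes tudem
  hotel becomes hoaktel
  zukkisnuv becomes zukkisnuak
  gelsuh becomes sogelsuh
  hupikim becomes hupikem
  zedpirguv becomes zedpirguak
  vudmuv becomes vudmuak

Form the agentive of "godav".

godaak

gelsuh and zukkisnuv both have last vowel 'u' yet inflect differently (sogelsuh, zukkisnuak), so the last vowel is not what conditions the rule; the final letter is.
"godav" ends in -v. The stems ending in -v (zukkisnuv → zukkisnuak, zedpirguv → zedpirguak, vudmuv → vudmuak) drop the final letter and add -ak.
So godav → godaak.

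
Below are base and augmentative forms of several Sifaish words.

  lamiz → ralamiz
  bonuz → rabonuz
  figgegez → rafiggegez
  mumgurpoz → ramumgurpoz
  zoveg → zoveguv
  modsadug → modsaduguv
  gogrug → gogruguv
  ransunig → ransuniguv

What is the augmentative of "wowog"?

wowoguv

figgegez and zoveg both have last vowel 'e' yet inflect differently (rafiggegez, zoveguv), so the last vowel is not what conditions the rule; the final letter is.
"wowog" ends in -g. The stems ending in -g (zoveg → zoveguv, modsadug → modsaduguv, gogrug → gogruguv) add -uv.
So wowog → wowoguv.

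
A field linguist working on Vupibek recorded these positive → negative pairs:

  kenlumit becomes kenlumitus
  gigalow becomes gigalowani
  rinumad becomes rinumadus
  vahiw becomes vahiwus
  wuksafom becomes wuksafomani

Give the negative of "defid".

"defid" has last vowel 'i'. The stems whose last vowel is 'i' (vahiw → vahiwus, kenlumit → kenlumitus) add -us.
The other pattern: stems whose last vowel is 'o' add -ani.
So defid → defidus.

defidus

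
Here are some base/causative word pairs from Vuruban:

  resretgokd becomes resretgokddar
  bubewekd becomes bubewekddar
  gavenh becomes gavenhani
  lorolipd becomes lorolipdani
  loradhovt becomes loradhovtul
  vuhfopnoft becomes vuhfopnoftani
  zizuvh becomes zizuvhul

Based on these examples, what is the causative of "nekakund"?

zizuvh and gavenh both end in -h yet inflect differently (zizuvhul, gavenhani), so the final letter is not what conditions the rule; the second-to-last letter is.
"nekakund" has second-to-last letter 'n'. The one such stem in the data (gavenh → gavenhani) adds -ani, so the same rule applies.
So nekakund → nekakundani.

nekakundani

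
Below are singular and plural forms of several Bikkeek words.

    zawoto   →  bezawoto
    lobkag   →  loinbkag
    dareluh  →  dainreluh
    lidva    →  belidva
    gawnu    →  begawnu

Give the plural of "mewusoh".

lidva and lobkag both have last vowel 'a' yet inflect differently (belidva, loinbkag), so the last vowel is not what conditions the rule; whether the stem ends in a vowel or a consonant is.
"mewusoh" ends in a consonant. The stems ending in a consonant (lobkag → loinbkag, dareluh → dainreluh) insert -in- after the first vowel.
The other pattern: stems ending in a vowel add the prefix be-.
So mewusoh → meinwusoh.

meinwusoh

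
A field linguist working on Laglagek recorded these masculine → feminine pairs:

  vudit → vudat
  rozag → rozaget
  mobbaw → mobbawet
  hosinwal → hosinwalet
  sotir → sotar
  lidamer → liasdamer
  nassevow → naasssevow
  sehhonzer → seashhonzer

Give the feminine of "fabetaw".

fabetawet

"fabetaw" has last vowel 'a'. The stems whose last vowel is 'a' (rozag → rozaget, hosinwal → hosinwalet, mobbaw → mobbawet) add -et.
So fabetaw → fabetawet.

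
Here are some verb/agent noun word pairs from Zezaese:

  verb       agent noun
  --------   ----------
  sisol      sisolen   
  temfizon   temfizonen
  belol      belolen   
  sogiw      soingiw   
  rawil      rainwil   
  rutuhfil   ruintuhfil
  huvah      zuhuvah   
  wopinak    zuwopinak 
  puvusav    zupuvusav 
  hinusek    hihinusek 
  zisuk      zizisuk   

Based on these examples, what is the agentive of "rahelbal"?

sisol and rawil both end in -l yet inflect differently (sisolen, rainwil), so the final letter is not what conditions the rule; the last vowel is.
"rahelbal" has last vowel 'a'. The stems whose last vowel is 'a' (huvah → zuhuvah, wopinak → zuwopinak, puvusav → zupuvusav) add the prefix zu-.
The other patterns: stems whose last vowel is 'o' add -en; stems whose last vowel is 'i' insert -in- after the first vowel; stems whose last vowel is 'e' or 'u' repeat the first consonant+vowel as a prefix.
So rahelbal → zurahelbal.

zurahelbal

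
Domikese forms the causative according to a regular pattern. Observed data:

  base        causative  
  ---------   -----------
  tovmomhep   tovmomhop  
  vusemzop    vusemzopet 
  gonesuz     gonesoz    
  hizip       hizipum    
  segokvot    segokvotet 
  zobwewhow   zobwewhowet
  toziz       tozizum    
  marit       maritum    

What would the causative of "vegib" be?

vegibum

vusemzop and hizip both end in -p yet inflect differently (vusemzopet, hizipum), so the final letter is not what conditions the rule; the last vowel is.
"vegib" has last vowel 'i'. The stems whose last vowel is 'i' (hizip → hizipum, toziz → tozizum, marit → maritum) add -um.
So vegib → vegibum.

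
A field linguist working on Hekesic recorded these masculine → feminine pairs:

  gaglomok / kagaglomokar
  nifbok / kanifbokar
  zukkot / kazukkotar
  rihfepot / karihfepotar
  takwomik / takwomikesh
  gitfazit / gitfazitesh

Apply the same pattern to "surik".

gaglomok and takwomik both end in -k yet inflect differently (kagaglomokar, takwomikesh), so the final letter is not what conditions the rule; the last vowel is.
"surik" has last vowel 'i'. The stems whose last vowel is 'i' (takwomik → takwomikesh, gitfazit → gitfazitesh) add -esh.
So surik → surikesh.

surikesh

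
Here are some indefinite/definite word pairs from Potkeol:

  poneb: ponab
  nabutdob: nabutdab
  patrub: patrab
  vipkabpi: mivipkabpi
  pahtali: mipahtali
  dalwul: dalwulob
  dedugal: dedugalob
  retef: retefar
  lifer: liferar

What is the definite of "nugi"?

"nugi" ends in -i. The stems ending in -i (vipkabpi → mivipkabpi, pahtali → mipahtali) add the prefix mi-.
So nugi → minugi.

minugi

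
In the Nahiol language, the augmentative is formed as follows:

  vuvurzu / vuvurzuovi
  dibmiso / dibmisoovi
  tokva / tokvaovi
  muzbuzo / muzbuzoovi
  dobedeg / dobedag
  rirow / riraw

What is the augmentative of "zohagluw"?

dibmiso and rirow both have last vowel 'o' yet inflect differently (dibmisoovi, riraw), so the last vowel is not what conditions the rule; whether the stem ends in a vowel or a consonant is.
"zohagluw" ends in a consonant. The stems ending in a consonant (dobedeg → dobedag, rirow → riraw) change the last vowel to 'a'.
So zohagluw → zohaglaw.

zohaglaw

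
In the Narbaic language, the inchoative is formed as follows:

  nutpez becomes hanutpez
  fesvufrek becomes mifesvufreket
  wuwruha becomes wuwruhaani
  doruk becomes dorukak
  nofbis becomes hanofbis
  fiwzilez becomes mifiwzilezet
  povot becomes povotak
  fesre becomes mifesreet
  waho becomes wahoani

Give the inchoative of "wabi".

wabiani

"wabi" begins with w-. The stems beginning with w- (waho → wahoani, wuwruha → wuwruhaani) add -ani.
The other patterns: stems beginning with n- add the prefix ha-; stems beginning with f- add mi- … -et around the stem; stems beginning with d- or p- add -ak.
So wabi → wabiani.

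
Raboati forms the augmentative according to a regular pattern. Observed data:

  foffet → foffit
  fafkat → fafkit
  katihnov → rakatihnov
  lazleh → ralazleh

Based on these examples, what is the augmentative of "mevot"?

foffet and lazleh both have last vowel 'e' yet inflect differently (foffit, ralazleh), so the last vowel is not what conditions the rule; the final letter is.
"mevot" ends in -t. The stems ending in -t (foffet → foffit, fafkat → fafkit) change the last vowel to 'i'.
The other pattern: stems ending in -h or -v add the prefix ra-.
So mevot → mevit.

mevit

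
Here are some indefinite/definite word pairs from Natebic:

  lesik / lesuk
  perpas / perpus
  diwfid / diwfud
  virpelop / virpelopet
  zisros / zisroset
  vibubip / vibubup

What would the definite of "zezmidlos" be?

"zezmidlos" has last vowel 'o'. The stems whose last vowel is 'o' (zisros → zisroset, virpelop → virpelopet) add -et.
So zezmidlos → zezmidloset.

zezmidloset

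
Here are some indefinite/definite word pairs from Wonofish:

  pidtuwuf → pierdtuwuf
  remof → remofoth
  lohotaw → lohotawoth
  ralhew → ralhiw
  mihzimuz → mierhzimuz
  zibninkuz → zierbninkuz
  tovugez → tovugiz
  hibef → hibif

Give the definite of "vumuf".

tovugez and mihzimuz both end in -z yet inflect differently (tovugiz, mierhzimuz), so the final letter is not what conditions the rule; the last vowel is.
"vumuf" has last vowel 'u'. The stems whose last vowel is 'u' (mihzimuz → mierhzimuz, pidtuwuf → pierdtuwuf, zibninkuz → zierbninkuz) insert -er- after the first vowel.
The other patterns: stems whose last vowel is 'e' change the last vowel to 'i'; stems whose last vowel is 'a' or 'o' add -oth.
So vumuf → vuermuf.

vuermuf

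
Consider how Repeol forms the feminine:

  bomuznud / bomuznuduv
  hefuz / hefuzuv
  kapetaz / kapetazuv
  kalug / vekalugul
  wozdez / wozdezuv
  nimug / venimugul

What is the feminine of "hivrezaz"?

hivrezazuv

"hivrezaz" ends in -z. The stems ending in -z (wozdez → wozdezuv, kapetaz → kapetazuv, hefuz → hefuzuv) add -uv.
So hivrezaz → hivrezazuv.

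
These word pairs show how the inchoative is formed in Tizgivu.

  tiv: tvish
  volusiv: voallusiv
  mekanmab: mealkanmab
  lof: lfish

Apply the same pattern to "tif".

tiv and volusiv both end in -v yet inflect differently (tvish, voallusiv), so the final letter is not what conditions the rule; the number of vowels is.
"tif" has 1 vowel. The stems with 1 vowel (tiv → tvish, lof → lfish) delete the last vowel and add -ish.
So tif → tfish.

tfish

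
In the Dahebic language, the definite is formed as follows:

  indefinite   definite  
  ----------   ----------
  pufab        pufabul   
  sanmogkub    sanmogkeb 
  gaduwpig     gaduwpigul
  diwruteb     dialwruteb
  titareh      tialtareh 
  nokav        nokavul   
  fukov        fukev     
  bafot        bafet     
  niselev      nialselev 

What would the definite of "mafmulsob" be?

sanmogkub and diwruteb both end in -b yet inflect differently (sanmogkeb, dialwruteb), so the final letter is not what conditions the rule; the last vowel is.
"mafmulsob" has last vowel 'o'. The stems whose last vowel is 'o' (bafot → bafet, fukov → fukev) change the last vowel to 'e'.
So mafmulsob → mafmulseb.

mafmulseb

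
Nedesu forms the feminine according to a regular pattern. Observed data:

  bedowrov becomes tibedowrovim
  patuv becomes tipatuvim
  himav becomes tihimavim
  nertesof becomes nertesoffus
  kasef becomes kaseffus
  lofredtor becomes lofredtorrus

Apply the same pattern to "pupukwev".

bedowrov and nertesof both have last vowel 'o' yet inflect differently (tibedowrovim, nertesoffus), so the last vowel is not what conditions the rule; the final letter is.
"pupukwev" ends in -v. The stems ending in -v (bedowrov → tibedowrovim, patuv → tipatuvim, himav → tihimavim) add ti- … -im around the stem.
So pupukwev → tipupukwevim.

tipupukwevim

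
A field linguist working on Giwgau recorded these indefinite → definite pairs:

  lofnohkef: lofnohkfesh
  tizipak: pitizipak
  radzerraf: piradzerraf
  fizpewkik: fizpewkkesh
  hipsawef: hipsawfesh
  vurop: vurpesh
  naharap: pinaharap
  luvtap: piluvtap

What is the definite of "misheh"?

"misheh" has last vowel 'e'. The stems whose last vowel is 'e' (hipsawef → hipsawfesh, lofnohkef → lofnohkfesh) delete the last vowel and add -esh.
So misheh → mishhesh.

mishhesh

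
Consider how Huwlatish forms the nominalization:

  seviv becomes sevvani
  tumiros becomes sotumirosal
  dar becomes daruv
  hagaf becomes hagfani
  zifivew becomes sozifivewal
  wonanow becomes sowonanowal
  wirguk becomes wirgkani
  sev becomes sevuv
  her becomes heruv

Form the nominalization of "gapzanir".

sev and seviv both end in -v yet inflect differently (sevuv, sevvani), so the final letter is not what conditions the rule; the number of vowels is.
"gapzanir" has 3 vowels. The stems with 3 vowels (tumiros → sotumirosal, wonanow → sowonanowal, zifivew → sozifivewal) add so- … -al around the stem.
The other patterns: stems with 1 vowel add -uv; stems with 2 vowels delete the last vowel and add -ani.
So gapzanir → sogapzaniral.

sogapzaniral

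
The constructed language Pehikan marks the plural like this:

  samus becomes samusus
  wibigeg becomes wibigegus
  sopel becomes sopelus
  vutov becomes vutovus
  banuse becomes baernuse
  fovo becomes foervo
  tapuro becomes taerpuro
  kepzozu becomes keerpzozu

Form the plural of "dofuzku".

doerfuzku

"dofuzku" ends in a vowel. The stems ending in a vowel (banuse → baernuse, fovo → foervo, tapuro → taerpuro) insert -er- after the first vowel.
The other pattern: stems ending in a consonant add -us.
So dofuzku → doerfuzku.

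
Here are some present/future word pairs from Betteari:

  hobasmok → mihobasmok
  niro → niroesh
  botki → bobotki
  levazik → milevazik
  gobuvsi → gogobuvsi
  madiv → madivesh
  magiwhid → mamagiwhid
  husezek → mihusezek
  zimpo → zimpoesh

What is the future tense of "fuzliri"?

madiv and levazik both have last vowel 'i' yet inflect differently (madivesh, milevazik), so the last vowel is not what conditions the rule; the final letter is.
"fuzliri" ends in -i. The stems ending in -i (gobuvsi → gogobuvsi, botki → bobotki) repeat the first consonant+vowel as a prefix.
So fuzliri → fufuzliri.

fufuzliri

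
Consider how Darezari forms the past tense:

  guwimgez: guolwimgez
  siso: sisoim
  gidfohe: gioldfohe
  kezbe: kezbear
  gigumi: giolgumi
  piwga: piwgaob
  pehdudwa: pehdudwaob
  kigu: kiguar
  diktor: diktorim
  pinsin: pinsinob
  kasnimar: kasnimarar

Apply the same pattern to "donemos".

gidfohe and kezbe both end in -e yet inflect differently (gioldfohe, kezbear), so the final letter is not what conditions the rule; the first letter is.
"donemos" begins with d-. The one such stem in the data (diktor → diktorim) adds -im, so the same rule applies.
The other patterns: stems beginning with g- insert -ol- after the first vowel; stems beginning with p- add -ob; stems beginning with k- add -ar.
So donemos → donemosim.

donemosim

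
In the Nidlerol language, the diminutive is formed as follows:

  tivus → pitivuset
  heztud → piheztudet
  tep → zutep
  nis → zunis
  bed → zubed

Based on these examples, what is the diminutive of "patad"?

pipatadet

tivus and nis both end in -s yet inflect differently (pitivuset, zunis), so the final letter is not what conditions the rule; the number of vowels is.
"patad" has 2 vowels. The stems with 2 vowels (tivus → pitivuset, heztud → piheztudet) add pi- … -et around the stem.
So patad → pipatadet.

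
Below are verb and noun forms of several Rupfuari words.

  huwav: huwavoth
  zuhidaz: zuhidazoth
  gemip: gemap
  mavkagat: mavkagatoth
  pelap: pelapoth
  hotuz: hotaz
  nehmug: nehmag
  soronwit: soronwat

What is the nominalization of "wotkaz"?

wotkazoth

mavkagat and soronwit both end in -t yet inflect differently (mavkagatoth, soronwat), so the final letter is not what conditions the rule; the last vowel is.
"wotkaz" has last vowel 'a'. The stems whose last vowel is 'a' (huwav → huwavoth, zuhidaz → zuhidazoth, mavkagat → mavkagatoth) add -oth.
The other pattern: stems whose last vowel is 'i' or 'u' change the last vowel to 'a'.
So wotkaz → wotkazoth.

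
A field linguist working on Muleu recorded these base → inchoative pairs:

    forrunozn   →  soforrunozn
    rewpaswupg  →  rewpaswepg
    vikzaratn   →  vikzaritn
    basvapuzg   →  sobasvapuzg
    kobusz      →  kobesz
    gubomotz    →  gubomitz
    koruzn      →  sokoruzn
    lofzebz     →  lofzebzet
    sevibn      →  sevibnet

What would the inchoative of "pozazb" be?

sopozazb

"pozazb" has second-to-last letter 'z'. The stems whose second-to-last letter is 'z' (basvapuzg → sobasvapuzg, koruzn → sokoruzn, forrunozn → soforrunozn) add the prefix so-.
The other patterns: stems whose second-to-last letter is 't' change the last vowel to 'i'; stems whose second-to-last letter is 'b' add -et; stems whose second-to-last letter is 'p' or 's' change the last vowel to 'e'.
So pozazb → sopozazb.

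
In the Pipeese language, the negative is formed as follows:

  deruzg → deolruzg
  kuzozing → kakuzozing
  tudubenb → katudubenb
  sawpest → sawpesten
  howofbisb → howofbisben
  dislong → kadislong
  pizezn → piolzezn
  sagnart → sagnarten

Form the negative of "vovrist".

vovristen

dislong and deruzg both end in -g yet inflect differently (kadislong, deolruzg), so the final letter is not what conditions the rule; the second-to-last letter is.
"vovrist" has second-to-last letter 's'. The stems whose second-to-last letter is 's' (howofbisb → howofbisben, sawpest → sawpesten) add -en.
The other patterns: stems whose second-to-last letter is 'n' add the prefix ka-; stems whose second-to-last letter is 'z' insert -ol- after the first vowel.
So vovrist → vovristen.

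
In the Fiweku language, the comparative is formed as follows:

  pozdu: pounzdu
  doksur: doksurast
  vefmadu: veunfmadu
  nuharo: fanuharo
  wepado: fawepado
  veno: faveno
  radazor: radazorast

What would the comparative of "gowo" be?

fagowo

radazor and nuharo both have last vowel 'o' yet inflect differently (radazorast, fanuharo), so the last vowel is not what conditions the rule; the final letter is.
"gowo" ends in -o. The stems ending in -o (nuharo → fanuharo, veno → faveno, wepado → fawepado) add the prefix fa-.
So gowo → fagowo.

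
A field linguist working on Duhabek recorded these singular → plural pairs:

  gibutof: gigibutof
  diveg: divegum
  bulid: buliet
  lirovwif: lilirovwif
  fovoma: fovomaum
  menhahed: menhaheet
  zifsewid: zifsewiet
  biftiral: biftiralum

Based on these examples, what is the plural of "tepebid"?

tepebiet

zifsewid and lirovwif both have last vowel 'i' yet inflect differently (zifsewiet, lilirovwif), so the last vowel is not what conditions the rule; the final letter is.
"tepebid" ends in -d. The stems ending in -d (zifsewid → zifsewiet, menhahed → menhaheet, bulid → buliet) drop the final letter and add -et.
So tepebid → tepebiet.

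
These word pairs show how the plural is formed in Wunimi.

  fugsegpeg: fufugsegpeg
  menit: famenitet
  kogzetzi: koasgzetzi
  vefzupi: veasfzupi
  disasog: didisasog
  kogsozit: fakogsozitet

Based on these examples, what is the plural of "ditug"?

diditug

vefzupi and kogsozit both have last vowel 'i' yet inflect differently (veasfzupi, fakogsozitet), so the last vowel is not what conditions the rule; the final letter is.
"ditug" ends in -g. The stems ending in -g (disasog → didisasog, fugsegpeg → fufugsegpeg) repeat the first consonant+vowel as a prefix.
The other patterns: stems ending in -i insert -as- after the first vowel; stems ending in -t add fa- … -et around the stem.
So ditug → diditug.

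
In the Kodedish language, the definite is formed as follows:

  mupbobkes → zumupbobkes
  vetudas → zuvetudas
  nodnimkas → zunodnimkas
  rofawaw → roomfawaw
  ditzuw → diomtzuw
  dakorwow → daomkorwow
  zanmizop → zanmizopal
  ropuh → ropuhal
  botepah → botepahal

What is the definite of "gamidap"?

gamidapal

"gamidap" ends in -p. The one such stem in the data (zanmizop → zanmizopal) adds -al, so the same rule applies.
The other patterns: stems ending in -s add the prefix zu-; stems ending in -w insert -om- after the first vowel.
So gamidap → gamidapal.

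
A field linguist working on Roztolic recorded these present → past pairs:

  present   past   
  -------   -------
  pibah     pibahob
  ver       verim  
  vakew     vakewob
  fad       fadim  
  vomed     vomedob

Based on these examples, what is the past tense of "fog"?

fad and vomed both end in -d yet inflect differently (fadim, vomedob), so the final letter is not what conditions the rule; the number of vowels is.
"fog" has 1 vowel. The stems with 1 vowel (fad → fadim, ver → verim) add -im.
So fog → fogim.

fogim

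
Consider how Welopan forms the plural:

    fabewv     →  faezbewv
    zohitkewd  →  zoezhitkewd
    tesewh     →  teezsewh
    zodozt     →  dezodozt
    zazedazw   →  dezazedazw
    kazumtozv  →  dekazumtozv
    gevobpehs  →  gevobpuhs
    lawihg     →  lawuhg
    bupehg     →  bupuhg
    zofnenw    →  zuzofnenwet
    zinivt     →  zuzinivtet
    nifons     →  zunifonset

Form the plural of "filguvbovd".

fabewv and kazumtozv both end in -v yet inflect differently (faezbewv, dekazumtozv), so the final letter is not what conditions the rule; the second-to-last letter is.
"filguvbovd" has second-to-last letter 'v'. The one such stem in the data (zinivt → zuzinivtet) adds zu- … -et around the stem, so the same rule applies.
The other patterns: stems whose second-to-last letter is 'w' insert -ez- after the first vowel; stems whose second-to-last letter is 'z' add the prefix de-; stems whose second-to-last letter is 'h' change the last vowel to 'u'.
So filguvbovd → zufilguvbovdet.

zufilguvbovdet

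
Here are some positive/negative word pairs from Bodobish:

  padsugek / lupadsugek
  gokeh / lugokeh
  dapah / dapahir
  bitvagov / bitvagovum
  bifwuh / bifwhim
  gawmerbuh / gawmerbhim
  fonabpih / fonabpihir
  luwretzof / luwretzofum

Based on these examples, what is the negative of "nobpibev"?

lunobpibev

gokeh and bifwuh both end in -h yet inflect differently (lugokeh, bifwhim), so the final letter is not what conditions the rule; the last vowel is.
"nobpibev" has last vowel 'e'. The stems whose last vowel is 'e' (padsugek → lupadsugek, gokeh → lugokeh) add the prefix lu-.
The other patterns: stems whose last vowel is 'u' delete the last vowel and add -im; stems whose last vowel is 'o' add -um; stems whose last vowel is 'a' or 'i' add -ir.
So nobpibev → lunobpibev.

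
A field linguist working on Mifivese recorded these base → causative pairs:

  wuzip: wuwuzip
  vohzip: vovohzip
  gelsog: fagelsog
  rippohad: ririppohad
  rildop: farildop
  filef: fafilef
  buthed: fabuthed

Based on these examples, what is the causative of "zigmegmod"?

rildop and vohzip both end in -p yet inflect differently (farildop, vovohzip), so the final letter is not what conditions the rule; the last vowel is.
"zigmegmod" has last vowel 'o'. The stems whose last vowel is 'o' (gelsog → fagelsog, rildop → farildop) add the prefix fa-.
The other pattern: stems whose last vowel is 'a' or 'i' repeat the first consonant+vowel as a prefix.
So zigmegmod → fazigmegmod.

fazigmegmod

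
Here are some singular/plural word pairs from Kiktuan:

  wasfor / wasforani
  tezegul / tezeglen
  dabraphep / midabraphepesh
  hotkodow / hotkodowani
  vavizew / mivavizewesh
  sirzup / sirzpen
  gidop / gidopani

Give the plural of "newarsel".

minewarselesh

sirzup and gidop both end in -p yet inflect differently (sirzpen, gidopani), so the final letter is not what conditions the rule; the last vowel is.
"newarsel" has last vowel 'e'. The stems whose last vowel is 'e' (dabraphep → midabraphepesh, vavizew → mivavizewesh) add mi- … -esh around the stem.
So newarsel → minewarselesh.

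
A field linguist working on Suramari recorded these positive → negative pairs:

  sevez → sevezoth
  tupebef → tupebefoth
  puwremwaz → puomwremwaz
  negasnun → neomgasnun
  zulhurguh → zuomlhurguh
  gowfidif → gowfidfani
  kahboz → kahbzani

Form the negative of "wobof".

wobfani

sevez and puwremwaz both end in -z yet inflect differently (sevezoth, puomwremwaz), so the final letter is not what conditions the rule; the last vowel is.
"wobof" has last vowel 'o'. The one such stem in the data (kahboz → kahbzani) deletes the last vowel and adds -ani (as does gowfidif), so the same rule applies.
The other patterns: stems whose last vowel is 'e' add -oth; stems whose last vowel is 'a' or 'u' insert -om- after the first vowel.
So wobof → wobfani.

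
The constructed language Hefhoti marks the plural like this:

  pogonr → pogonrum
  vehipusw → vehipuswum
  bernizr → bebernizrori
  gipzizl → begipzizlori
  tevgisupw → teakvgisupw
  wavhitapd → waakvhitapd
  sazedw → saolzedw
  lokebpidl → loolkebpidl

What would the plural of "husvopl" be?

pogonr and bernizr both end in -r yet inflect differently (pogonrum, bebernizrori), so the final letter is not what conditions the rule; the second-to-last letter is.
"husvopl" has second-to-last letter 'p'. The stems whose second-to-last letter is 'p' (tevgisupw → teakvgisupw, wavhitapd → waakvhitapd) insert -ak- after the first vowel.
So husvopl → huaksvopl.

huaksvopl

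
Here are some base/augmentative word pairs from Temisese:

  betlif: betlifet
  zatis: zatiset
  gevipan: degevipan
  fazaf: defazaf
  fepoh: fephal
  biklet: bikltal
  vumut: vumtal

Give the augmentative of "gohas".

degohas

"gohas" has last vowel 'a'. The stems whose last vowel is 'a' (gevipan → degevipan, fazaf → defazaf) add the prefix de-.
So gohas → degohas.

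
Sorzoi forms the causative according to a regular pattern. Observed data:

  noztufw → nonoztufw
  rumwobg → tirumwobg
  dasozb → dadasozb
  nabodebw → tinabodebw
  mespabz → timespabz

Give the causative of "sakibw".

tisakibw

nabodebw and noztufw both end in -w yet inflect differently (tinabodebw, nonoztufw), so the final letter is not what conditions the rule; the second-to-last letter is.
"sakibw" has second-to-last letter 'b'. The stems whose second-to-last letter is 'b' (mespabz → timespabz, nabodebw → tinabodebw, rumwobg → tirumwobg) add the prefix ti-.
The other pattern: stems whose second-to-last letter is 'f' or 'z' repeat the first consonant+vowel as a prefix.
So sakibw → tisakibw.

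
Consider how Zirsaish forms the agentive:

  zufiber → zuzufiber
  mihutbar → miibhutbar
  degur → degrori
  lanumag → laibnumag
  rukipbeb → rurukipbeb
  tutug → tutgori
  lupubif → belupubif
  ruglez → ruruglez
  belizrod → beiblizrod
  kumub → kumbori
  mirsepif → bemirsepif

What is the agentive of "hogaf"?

hoibgaf

lanumag and tutug both end in -g yet inflect differently (laibnumag, tutgori), so the final letter is not what conditions the rule; the last vowel is.
"hogaf" has last vowel 'a'. The stems whose last vowel is 'a' (mihutbar → miibhutbar, lanumag → laibnumag) insert -ib- after the first vowel.
So hogaf → hoibgaf.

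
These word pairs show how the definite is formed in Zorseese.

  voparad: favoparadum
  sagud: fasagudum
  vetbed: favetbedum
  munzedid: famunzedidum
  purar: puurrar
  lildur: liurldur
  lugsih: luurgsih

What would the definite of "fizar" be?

voparad and purar both have last vowel 'a' yet inflect differently (favoparadum, puurrar), so the last vowel is not what conditions the rule; the final letter is.
"fizar" ends in -r. The stems ending in -r (purar → puurrar, lildur → liurldur) insert -ur- after the first vowel.
So fizar → fiurzar.

fiurzar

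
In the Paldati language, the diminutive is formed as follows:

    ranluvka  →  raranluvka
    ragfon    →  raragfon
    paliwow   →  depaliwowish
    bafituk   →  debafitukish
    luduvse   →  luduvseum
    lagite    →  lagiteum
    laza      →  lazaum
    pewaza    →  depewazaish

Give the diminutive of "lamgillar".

laza and ranluvka both end in -a yet inflect differently (lazaum, raranluvka), so the final letter is not what conditions the rule; the first letter is.
"lamgillar" begins with l-. The stems beginning with l- (luduvse → luduvseum, lagite → lagiteum, laza → lazaum) add -um.
The other patterns: stems beginning with r- add the prefix ra-; stems beginning with b- or p- add de- … -ish around the stem.
So lamgillar → lamgillarum.

lamgillarum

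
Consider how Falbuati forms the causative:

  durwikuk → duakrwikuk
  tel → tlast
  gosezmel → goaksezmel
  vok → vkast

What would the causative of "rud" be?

gosezmel and tel both end in -l yet inflect differently (goaksezmel, tlast), so the final letter is not what conditions the rule; the number of vowels is.
"rud" has 1 vowel. The stems with 1 vowel (tel → tlast, vok → vkast) delete the last vowel and add -ast.
The other pattern: stems with 3 vowels insert -ak- after the first vowel.
So rud → rdast.

rdast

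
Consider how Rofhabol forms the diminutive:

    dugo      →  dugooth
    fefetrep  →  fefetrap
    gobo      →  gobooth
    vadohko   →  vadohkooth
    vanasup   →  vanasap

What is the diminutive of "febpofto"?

febpoftooth

"febpofto" ends in -o. The stems ending in -o (gobo → gobooth, dugo → dugooth, vadohko → vadohkooth) add -oth.
The other pattern: stems ending in -p change the last vowel to 'a'.
So febpofto → febpoftooth.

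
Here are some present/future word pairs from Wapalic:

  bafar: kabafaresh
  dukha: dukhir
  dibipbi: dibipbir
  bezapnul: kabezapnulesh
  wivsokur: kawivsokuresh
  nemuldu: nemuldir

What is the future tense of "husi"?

wivsokur and nemuldu both have last vowel 'u' yet inflect differently (kawivsokuresh, nemuldir), so the last vowel is not what conditions the rule; whether the stem ends in a vowel or a consonant is.
"husi" ends in a vowel. The stems ending in a vowel (dibipbi → dibipbir, nemuldu → nemuldir, dukha → dukhir) drop the final letter and add -ir.
The other pattern: stems ending in a consonant add ka- … -esh around the stem.
So husi → husir.

husir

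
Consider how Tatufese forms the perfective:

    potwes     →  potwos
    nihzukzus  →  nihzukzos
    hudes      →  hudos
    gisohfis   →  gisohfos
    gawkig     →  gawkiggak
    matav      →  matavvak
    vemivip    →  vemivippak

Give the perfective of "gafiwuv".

gafiwuvvak

"gafiwuv" ends in -v. The one such stem in the data (matav → matavvak) doubles the final consonant and adds -ak (as do gawkig, vemivip), so the same rule applies.
The other pattern: stems ending in -s change the last vowel to 'o'.
So gafiwuv → gafiwuvvak.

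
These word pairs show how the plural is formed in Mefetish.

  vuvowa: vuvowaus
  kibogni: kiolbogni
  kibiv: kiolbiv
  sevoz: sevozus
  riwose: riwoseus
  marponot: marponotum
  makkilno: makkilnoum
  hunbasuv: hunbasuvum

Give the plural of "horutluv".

hunbasuv and kibiv both end in -v yet inflect differently (hunbasuvum, kiolbiv), so the final letter is not what conditions the rule; the first letter is.
"horutluv" begins with h-. The one such stem in the data (hunbasuv → hunbasuvum) adds -um, so the same rule applies.
So horutluv → horutluvum.

horutluvum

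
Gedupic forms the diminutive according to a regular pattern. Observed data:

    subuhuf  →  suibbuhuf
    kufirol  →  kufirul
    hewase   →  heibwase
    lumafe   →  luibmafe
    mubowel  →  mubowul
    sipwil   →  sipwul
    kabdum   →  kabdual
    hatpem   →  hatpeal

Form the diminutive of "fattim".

hatpem and mubowel both have last vowel 'e' yet inflect differently (hatpeal, mubowul), so the last vowel is not what conditions the rule; the final letter is.
"fattim" ends in -m. The stems ending in -m (kabdum → kabdual, hatpem → hatpeal) drop the final letter and add -al.
So fattim → fattial.

fattial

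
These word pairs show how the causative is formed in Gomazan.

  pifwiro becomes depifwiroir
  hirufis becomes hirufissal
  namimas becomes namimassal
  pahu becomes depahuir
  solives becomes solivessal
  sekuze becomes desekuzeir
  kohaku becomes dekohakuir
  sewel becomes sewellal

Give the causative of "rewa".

sekuze and sewel both have last vowel 'e' yet inflect differently (desekuzeir, sewellal), so the last vowel is not what conditions the rule; whether the stem ends in a vowel or a consonant is.
"rewa" ends in a vowel. The stems ending in a vowel (pifwiro → depifwiroir, kohaku → dekohakuir, pahu → depahuir) add de- … -ir around the stem.
So rewa → derewair.

derewair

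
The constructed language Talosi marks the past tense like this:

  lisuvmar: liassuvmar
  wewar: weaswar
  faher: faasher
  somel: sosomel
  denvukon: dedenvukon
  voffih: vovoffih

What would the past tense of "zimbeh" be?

faher and somel both have last vowel 'e' yet inflect differently (faasher, sosomel), so the last vowel is not what conditions the rule; the final letter is.
"zimbeh" ends in -h. The one such stem in the data (voffih → vovoffih) repeats the first consonant+vowel as a prefix (as do somel, denvukon), so the same rule applies.
So zimbeh → zizimbeh.

zizimbeh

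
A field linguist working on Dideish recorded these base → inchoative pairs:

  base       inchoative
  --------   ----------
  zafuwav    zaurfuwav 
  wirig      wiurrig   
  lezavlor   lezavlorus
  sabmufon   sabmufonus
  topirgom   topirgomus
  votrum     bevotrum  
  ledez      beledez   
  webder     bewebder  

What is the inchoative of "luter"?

beluter

topirgom and votrum both end in -m yet inflect differently (topirgomus, bevotrum), so the final letter is not what conditions the rule; the last vowel is.
"luter" has last vowel 'e'. The stems whose last vowel is 'e' (ledez → beledez, webder → bewebder) add the prefix be-.
The other patterns: stems whose last vowel is 'a' or 'i' insert -ur- after the first vowel; stems whose last vowel is 'o' add -us.
So luter → beluter.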